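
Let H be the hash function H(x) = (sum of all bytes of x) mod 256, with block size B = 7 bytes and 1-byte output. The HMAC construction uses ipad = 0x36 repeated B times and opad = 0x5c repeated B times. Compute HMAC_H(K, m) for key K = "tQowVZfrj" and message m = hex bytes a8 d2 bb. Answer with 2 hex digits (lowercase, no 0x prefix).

0d

Key "tQowVZfrj" = 74 51 6f 77 56 5a 66 72 6a is 9 bytes > B = 7, so hash it first: H(key) = 9d, then zero-pad to 7 bytes: K' = 9d 00 00 00 00 00 00.
K' ⊕ ipad = ab 36 36 36 36 36 36.  K' ⊕ opad = c1 5c 5c 5c 5c 5c 5c.
Inner input = (K'⊕ipad) ∥ m = ab 36 36 36 36 36 36 ∥ a8 d2 bb.
Inner hash: sum = 171+54+54+54+54+54+54+168+210+187 = 1060; mod 256 = 36 → 24.
Outer input = (K'⊕opad) ∥ inner = c1 5c 5c 5c 5c 5c 5c ∥ 24.
Outer hash (tag): sum = 193+92+92+92+92+92+92+36 = 781; mod 256 = 13 → 0d.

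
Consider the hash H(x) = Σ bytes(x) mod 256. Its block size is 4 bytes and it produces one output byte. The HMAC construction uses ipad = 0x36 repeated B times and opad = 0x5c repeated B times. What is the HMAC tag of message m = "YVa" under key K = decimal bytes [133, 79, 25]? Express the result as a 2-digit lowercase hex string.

Key decimal bytes [133, 79, 25] = 85 4f 19 is 3 bytes ≤ B = 4; zero-pad to 4 bytes: K' = 85 4f 19 00.
K' ⊕ ipad = b3 79 2f 36.  K' ⊕ opad = d9 13 45 5c.
Inner input = (K'⊕ipad) ∥ m = b3 79 2f 36 ∥ 59 56 61.
Inner hash: sum = 179+121+47+54+89+86+97 = 673; mod 256 = 161 → a1.
Outer input = (K'⊕opad) ∥ inner = d9 13 45 5c ∥ a1.
Outer hash (tag): sum = 217+19+69+92+161 = 558; mod 256 = 46 → 2e.

2e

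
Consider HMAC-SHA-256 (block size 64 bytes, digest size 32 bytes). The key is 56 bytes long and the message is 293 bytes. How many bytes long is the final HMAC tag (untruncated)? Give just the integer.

32

The tag is one SHA-256 digest: 32 bytes.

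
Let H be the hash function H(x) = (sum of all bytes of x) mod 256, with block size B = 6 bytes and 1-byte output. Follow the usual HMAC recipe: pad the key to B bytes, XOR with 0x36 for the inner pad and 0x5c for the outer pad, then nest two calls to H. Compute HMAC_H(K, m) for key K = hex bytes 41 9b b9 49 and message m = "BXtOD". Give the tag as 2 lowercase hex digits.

Key hex bytes 41 9b b9 49 is 4 bytes ≤ B = 6; zero-pad to 6 bytes: K' = 41 9b b9 49 00 00.
K' ⊕ ipad = 77 ad 8f 7f 36 36.  K' ⊕ opad = 1d c7 e5 15 5c 5c.
Inner input = (K'⊕ipad) ∥ m = 77 ad 8f 7f 36 36 ∥ 42 58 74 4f 44.
Inner hash: sum = 119+173+143+127+54+54+66+88+116+79+68 = 1087; mod 256 = 63 → 3f.
Outer input = (K'⊕opad) ∥ inner = 1d c7 e5 15 5c 5c ∥ 3f.
Outer hash (tag): sum = 29+199+229+21+92+92+63 = 725; mod 256 = 213 → d5.

d5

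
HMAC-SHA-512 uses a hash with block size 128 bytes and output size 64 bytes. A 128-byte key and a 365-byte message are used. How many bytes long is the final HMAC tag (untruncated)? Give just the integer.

The tag is one SHA-512 digest: 64 bytes.

64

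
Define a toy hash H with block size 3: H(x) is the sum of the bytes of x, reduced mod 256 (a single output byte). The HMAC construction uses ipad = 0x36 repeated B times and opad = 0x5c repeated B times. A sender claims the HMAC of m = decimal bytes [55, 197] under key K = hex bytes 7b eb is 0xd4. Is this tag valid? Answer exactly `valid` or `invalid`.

Key hex bytes 7b eb is 2 bytes ≤ B = 3; zero-pad to 3 bytes: K' = 7b eb 00.
K' ⊕ ipad = 4d dd 36; K' ⊕ opad = 27 b7 5c.
Inner hash: sum = 77+221+54+55+197 = 604; mod 256 = 92 → 5c.
Outer hash (recomputed tag): sum = 39+183+92+92 = 406; mod 256 = 150 → 96.
Recomputed tag = 96; claimed = d4 → mismatch.

invalid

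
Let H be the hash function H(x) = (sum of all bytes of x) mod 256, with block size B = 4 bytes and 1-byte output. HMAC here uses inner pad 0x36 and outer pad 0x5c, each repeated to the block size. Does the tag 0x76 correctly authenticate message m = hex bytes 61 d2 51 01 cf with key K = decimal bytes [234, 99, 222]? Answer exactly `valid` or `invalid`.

valid

Key decimal bytes [234, 99, 222] = ea 63 de is 3 bytes ≤ B = 4; zero-pad to 4 bytes: K' = ea 63 de 00.
K' ⊕ ipad = dc 55 e8 36; K' ⊕ opad = b6 3f 82 5c.
Inner hash: sum = 220+85+232+54+97+210+81+1+207 = 1187; mod 256 = 163 → a3.
Outer hash (recomputed tag): sum = 182+63+130+92+163 = 630; mod 256 = 118 → 76.
Recomputed tag = 76; claimed = 76 → match.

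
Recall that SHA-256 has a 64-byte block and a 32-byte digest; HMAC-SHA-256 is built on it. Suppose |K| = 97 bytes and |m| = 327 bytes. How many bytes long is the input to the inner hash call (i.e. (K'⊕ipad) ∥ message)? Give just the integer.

391

Key is 97 > 64 bytes, so it is hashed to 32 bytes then zero-padded to 64: |K'| = 64.
Inner input = (K'⊕ipad) ∥ m → 64 + 327 = 391 bytes.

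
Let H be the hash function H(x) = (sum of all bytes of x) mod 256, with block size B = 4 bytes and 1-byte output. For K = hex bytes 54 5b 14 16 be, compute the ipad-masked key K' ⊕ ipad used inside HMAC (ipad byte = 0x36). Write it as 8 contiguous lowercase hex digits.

a1363636

Key hex bytes 54 5b 14 16 be is 5 bytes > B = 4, so hash it first: H(key) = 97, then zero-pad to 4 bytes: K' = 97 00 00 00.
XOR each byte with 0x36: 97⊕36=a1, 00⊕36=36, 00⊕36=36, 00⊕36=36.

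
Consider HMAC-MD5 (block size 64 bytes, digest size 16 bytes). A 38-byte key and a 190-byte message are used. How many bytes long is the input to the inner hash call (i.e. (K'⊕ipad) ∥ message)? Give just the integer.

254

Key is 38 ≤ 64 bytes, zero-padded: |K'| = 64.
Inner input = (K'⊕ipad) ∥ m → 64 + 190 = 254 bytes.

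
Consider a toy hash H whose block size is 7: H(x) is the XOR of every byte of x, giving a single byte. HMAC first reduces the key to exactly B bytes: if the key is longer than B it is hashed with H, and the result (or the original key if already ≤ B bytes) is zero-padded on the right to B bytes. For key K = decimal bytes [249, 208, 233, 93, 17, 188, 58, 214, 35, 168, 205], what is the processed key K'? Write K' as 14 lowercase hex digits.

|K| = 11 > B = 7, so first hash the key.
H(K): XOR f9⊕d0⊕e9⊕5d⊕11⊕bc⊕3a⊕d6⊕23⊕a8⊕cd = 9a.
Zero-pad H(K) = 9a to 7 bytes: K' = 9a 00 00 00 00 00 00.

9a000000000000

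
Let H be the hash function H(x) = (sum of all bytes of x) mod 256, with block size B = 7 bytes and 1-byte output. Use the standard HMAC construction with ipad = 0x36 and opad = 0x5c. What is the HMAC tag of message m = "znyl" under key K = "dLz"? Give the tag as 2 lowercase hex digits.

9b

Key "dLz" = 64 4c 7a is 3 bytes ≤ B = 7; zero-pad to 7 bytes: K' = 64 4c 7a 00 00 00 00.
K' ⊕ ipad = 52 7a 4c 36 36 36 36.  K' ⊕ opad = 38 10 26 5c 5c 5c 5c.
Inner input = (K'⊕ipad) ∥ m = 52 7a 4c 36 36 36 36 ∥ 7a 6e 79 6c.
Inner hash: sum = 82+122+76+54+54+54+54+122+110+121+108 = 957; mod 256 = 189 → bd.
Outer input = (K'⊕opad) ∥ inner = 38 10 26 5c 5c 5c 5c ∥ bd.
Outer hash (tag): sum = 56+16+38+92+92+92+92+189 = 667; mod 256 = 155 → 9b.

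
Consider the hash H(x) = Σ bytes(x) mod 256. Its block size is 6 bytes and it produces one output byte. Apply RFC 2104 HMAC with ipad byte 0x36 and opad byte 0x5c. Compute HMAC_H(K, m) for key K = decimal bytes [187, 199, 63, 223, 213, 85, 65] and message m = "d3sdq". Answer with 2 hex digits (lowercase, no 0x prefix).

Key decimal bytes [187, 199, 63, 223, 213, 85, 65] = bb c7 3f df d5 55 41 is 7 bytes > B = 6, so hash it first: H(key) = 0b, then zero-pad to 6 bytes: K' = 0b 00 00 00 00 00.
K' ⊕ ipad = 3d 36 36 36 36 36.  K' ⊕ opad = 57 5c 5c 5c 5c 5c.
Inner input = (K'⊕ipad) ∥ m = 3d 36 36 36 36 36 ∥ 64 33 73 64 71.
Inner hash: sum = 61+54+54+54+54+54+100+51+115+100+113 = 810; mod 256 = 42 → 2a.
Outer input = (K'⊕opad) ∥ inner = 57 5c 5c 5c 5c 5c ∥ 2a.
Outer hash (tag): sum = 87+92+92+92+92+92+42 = 589; mod 256 = 77 → 4d.

4d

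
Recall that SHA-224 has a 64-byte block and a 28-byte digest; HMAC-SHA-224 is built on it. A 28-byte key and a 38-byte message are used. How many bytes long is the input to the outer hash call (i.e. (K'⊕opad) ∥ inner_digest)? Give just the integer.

92

Key is 28 ≤ 64 bytes, zero-padded: |K'| = 64.
Outer input = (K'⊕opad) ∥ H(inner) → 64 + 28 = 92 bytes.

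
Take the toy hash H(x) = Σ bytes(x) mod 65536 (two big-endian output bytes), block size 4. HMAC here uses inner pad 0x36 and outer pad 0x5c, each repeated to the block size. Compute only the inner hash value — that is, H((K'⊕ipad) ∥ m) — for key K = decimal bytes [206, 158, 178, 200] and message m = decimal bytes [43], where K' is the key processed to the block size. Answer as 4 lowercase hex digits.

034d

Key decimal bytes [206, 158, 178, 200] = ce 9e b2 c8 is exactly B = 4 bytes: K' = ce 9e b2 c8.
K' ⊕ ipad = f8 a8 84 fe.
Inner input = f8 a8 84 fe ∥ 2b.
Inner hash: sum = 248+168+132+254+43 = 845 → 03 4d.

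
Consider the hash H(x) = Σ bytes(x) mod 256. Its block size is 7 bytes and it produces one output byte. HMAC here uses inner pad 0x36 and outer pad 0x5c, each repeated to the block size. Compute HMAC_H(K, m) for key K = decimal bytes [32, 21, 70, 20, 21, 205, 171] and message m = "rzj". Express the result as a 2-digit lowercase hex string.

d4

Key decimal bytes [32, 21, 70, 20, 21, 205, 171] = 20 15 46 14 15 cd ab is exactly B = 7 bytes: K' = 20 15 46 14 15 cd ab.
K' ⊕ ipad = 16 23 70 22 23 fb 9d.  K' ⊕ opad = 7c 49 1a 48 49 91 f7.
Inner input = (K'⊕ipad) ∥ m = 16 23 70 22 23 fb 9d ∥ 72 7a 6a.
Inner hash: sum = 22+35+112+34+35+251+157+114+122+106 = 988; mod 256 = 220 → dc.
Outer input = (K'⊕opad) ∥ inner = 7c 49 1a 48 49 91 f7 ∥ dc.
Outer hash (tag): sum = 124+73+26+72+73+145+247+220 = 980; mod 256 = 212 → d4.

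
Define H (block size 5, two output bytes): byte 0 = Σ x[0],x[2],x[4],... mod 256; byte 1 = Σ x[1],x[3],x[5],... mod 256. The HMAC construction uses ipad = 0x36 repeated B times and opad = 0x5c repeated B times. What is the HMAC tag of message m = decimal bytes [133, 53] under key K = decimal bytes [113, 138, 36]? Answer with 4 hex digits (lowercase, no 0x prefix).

78f6

Key decimal bytes [113, 138, 36] = 71 8a 24 is 3 bytes ≤ B = 5; zero-pad to 5 bytes: K' = 71 8a 24 00 00.
K' ⊕ ipad = 47 bc 12 36 36.  K' ⊕ opad = 2d d6 78 5c 5c.
Inner input = (K'⊕ipad) ∥ m = 47 bc 12 36 36 ∥ 85 35.
Inner hash: even-index sum = 196 mod 256 = 196; odd-index sum = 375 mod 256 = 119 → c4 77.
Outer input = (K'⊕opad) ∥ inner = 2d d6 78 5c 5c ∥ c4 77.
Outer hash (tag): even-index sum = 376 mod 256 = 120; odd-index sum = 502 mod 256 = 246 → 78 f6.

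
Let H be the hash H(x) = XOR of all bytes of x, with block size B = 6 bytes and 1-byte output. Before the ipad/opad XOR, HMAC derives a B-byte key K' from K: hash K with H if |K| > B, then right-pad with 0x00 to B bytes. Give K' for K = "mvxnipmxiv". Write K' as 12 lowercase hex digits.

1e0000000000

|K| = 10 > B = 6, so first hash the key.
H(K): XOR 6d⊕76⊕78⊕6e⊕69⊕70⊕6d⊕78⊕69⊕76 = 1e.
Zero-pad H(K) = 1e to 6 bytes: K' = 1e 00 00 00 00 00.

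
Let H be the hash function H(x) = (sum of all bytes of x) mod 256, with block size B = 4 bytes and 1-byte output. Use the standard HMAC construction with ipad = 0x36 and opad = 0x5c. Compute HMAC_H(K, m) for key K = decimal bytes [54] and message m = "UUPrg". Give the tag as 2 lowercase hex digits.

Key decimal bytes [54] = 36 is 1 byte ≤ B = 4; zero-pad to 4 bytes: K' = 36 00 00 00.
K' ⊕ ipad = 00 36 36 36.  K' ⊕ opad = 6a 5c 5c 5c.
Inner input = (K'⊕ipad) ∥ m = 00 36 36 36 ∥ 55 55 50 72 67.
Inner hash: sum = 0+54+54+54+85+85+80+114+103 = 629; mod 256 = 117 → 75.
Outer input = (K'⊕opad) ∥ inner = 6a 5c 5c 5c ∥ 75.
Outer hash (tag): sum = 106+92+92+92+117 = 499; mod 256 = 243 → f3.

f3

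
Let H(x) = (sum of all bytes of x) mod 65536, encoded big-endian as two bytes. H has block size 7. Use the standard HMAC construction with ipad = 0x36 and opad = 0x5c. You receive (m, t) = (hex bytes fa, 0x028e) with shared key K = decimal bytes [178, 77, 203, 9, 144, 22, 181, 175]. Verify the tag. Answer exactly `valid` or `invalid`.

invalid

Key decimal bytes [178, 77, 203, 9, 144, 22, 181, 175] = b2 4d cb 09 90 16 b5 af is 8 bytes > B = 7, so hash it first: H(key) = 03 dd, then zero-pad to 7 bytes: K' = 03 dd 00 00 00 00 00.
K' ⊕ ipad = 35 eb 36 36 36 36 36; K' ⊕ opad = 5f 81 5c 5c 5c 5c 5c.
Inner hash: sum = 53+235+54+54+54+54+54+250 = 808 → 03 28.
Outer hash (recomputed tag): sum = 95+129+92+92+92+92+92+3+40 = 727 → 02 d7.
Recomputed tag = 02d7; claimed = 028e → mismatch.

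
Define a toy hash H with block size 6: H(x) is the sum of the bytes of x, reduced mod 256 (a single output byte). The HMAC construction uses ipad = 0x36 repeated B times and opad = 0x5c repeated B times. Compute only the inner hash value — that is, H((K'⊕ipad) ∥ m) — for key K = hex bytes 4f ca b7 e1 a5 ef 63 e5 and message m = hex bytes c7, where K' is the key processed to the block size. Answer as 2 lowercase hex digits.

90

Key hex bytes 4f ca b7 e1 a5 ef 63 e5 is 8 bytes > B = 6, so hash it first: H(key) = 8d, then zero-pad to 6 bytes: K' = 8d 00 00 00 00 00.
K' ⊕ ipad = bb 36 36 36 36 36.
Inner input = bb 36 36 36 36 36 ∥ c7.
Inner hash: sum = 187+54+54+54+54+54+199 = 656; mod 256 = 144 → 90.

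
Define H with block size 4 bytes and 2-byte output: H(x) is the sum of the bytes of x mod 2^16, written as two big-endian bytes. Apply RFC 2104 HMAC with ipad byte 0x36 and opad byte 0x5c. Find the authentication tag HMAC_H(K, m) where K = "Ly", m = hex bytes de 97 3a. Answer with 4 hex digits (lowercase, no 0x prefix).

Key "Ly" = 4c 79 is 2 bytes ≤ B = 4; zero-pad to 4 bytes: K' = 4c 79 00 00.
K' ⊕ ipad = 7a 4f 36 36.  K' ⊕ opad = 10 25 5c 5c.
Inner input = (K'⊕ipad) ∥ m = 7a 4f 36 36 ∥ de 97 3a.
Inner hash: sum = 122+79+54+54+222+151+58 = 740 → 02 e4.
Outer input = (K'⊕opad) ∥ inner = 10 25 5c 5c ∥ 02 e4.
Outer hash (tag): sum = 16+37+92+92+2+228 = 467 → 01 d3.

01d3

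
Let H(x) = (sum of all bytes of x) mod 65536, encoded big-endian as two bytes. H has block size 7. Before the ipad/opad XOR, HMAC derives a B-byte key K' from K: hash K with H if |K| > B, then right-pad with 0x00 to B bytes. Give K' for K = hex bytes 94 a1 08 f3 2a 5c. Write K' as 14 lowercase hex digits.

Key hex bytes 94 a1 08 f3 2a 5c is 6 bytes ≤ B = 7; zero-pad to 7 bytes: K' = 94 a1 08 f3 2a 5c 00.

94a108f32a5c00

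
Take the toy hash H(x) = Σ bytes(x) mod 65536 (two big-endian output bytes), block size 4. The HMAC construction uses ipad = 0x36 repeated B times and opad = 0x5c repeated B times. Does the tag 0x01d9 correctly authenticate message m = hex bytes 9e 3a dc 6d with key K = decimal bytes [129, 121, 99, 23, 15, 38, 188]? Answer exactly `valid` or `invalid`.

invalid

Key decimal bytes [129, 121, 99, 23, 15, 38, 188] = 81 79 63 17 0f 26 bc is 7 bytes > B = 4, so hash it first: H(key) = 02 65, then zero-pad to 4 bytes: K' = 02 65 00 00.
K' ⊕ ipad = 34 53 36 36; K' ⊕ opad = 5e 39 5c 5c.
Inner hash: sum = 52+83+54+54+158+58+220+109 = 788 → 03 14.
Outer hash (recomputed tag): sum = 94+57+92+92+3+20 = 358 → 01 66.
Recomputed tag = 0166; claimed = 01d9 → mismatch.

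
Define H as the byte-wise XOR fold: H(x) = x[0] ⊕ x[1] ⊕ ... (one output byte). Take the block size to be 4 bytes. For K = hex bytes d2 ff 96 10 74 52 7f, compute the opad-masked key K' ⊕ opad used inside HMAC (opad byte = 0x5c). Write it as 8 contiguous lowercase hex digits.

Key hex bytes d2 ff 96 10 74 52 7f is 7 bytes > B = 4, so hash it first: H(key) = f2, then zero-pad to 4 bytes: K' = f2 00 00 00.
XOR each byte with 0x5c: f2⊕5c=ae, 00⊕5c=5c, 00⊕5c=5c, 00⊕5c=5c.

ae5c5c5c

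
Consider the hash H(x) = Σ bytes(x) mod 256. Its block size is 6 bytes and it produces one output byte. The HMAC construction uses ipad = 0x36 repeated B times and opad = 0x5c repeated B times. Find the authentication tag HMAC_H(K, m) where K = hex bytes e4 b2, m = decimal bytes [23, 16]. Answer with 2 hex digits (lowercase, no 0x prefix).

Key hex bytes e4 b2 is 2 bytes ≤ B = 6; zero-pad to 6 bytes: K' = e4 b2 00 00 00 00.
K' ⊕ ipad = d2 84 36 36 36 36.  K' ⊕ opad = b8 ee 5c 5c 5c 5c.
Inner input = (K'⊕ipad) ∥ m = d2 84 36 36 36 36 ∥ 17 10.
Inner hash: sum = 210+132+54+54+54+54+23+16 = 597; mod 256 = 85 → 55.
Outer input = (K'⊕opad) ∥ inner = b8 ee 5c 5c 5c 5c ∥ 55.
Outer hash (tag): sum = 184+238+92+92+92+92+85 = 875; mod 256 = 107 → 6b.

6b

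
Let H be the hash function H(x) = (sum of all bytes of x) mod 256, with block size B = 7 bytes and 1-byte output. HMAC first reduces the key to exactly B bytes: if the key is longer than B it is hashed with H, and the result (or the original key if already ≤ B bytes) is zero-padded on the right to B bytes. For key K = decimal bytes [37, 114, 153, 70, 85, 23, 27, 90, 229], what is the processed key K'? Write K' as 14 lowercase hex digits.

|K| = 9 > B = 7, so first hash the key.
H(K): sum = 37+114+153+70+85+23+27+90+229 = 828; mod 256 = 60 → 3c.
Zero-pad H(K) = 3c to 7 bytes: K' = 3c 00 00 00 00 00 00.

3c000000000000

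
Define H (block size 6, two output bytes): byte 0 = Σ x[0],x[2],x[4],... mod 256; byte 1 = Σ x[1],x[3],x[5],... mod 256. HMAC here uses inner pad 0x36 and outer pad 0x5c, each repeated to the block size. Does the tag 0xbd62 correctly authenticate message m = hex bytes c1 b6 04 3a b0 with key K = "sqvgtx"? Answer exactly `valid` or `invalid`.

Key "sqvgtx" = 73 71 76 67 74 78 is exactly B = 6 bytes: K' = 73 71 76 67 74 78.
K' ⊕ ipad = 45 47 40 51 42 4e; K' ⊕ opad = 2f 2d 2a 3b 28 24.
Inner hash: even-index sum = 572 mod 256 = 60; odd-index sum = 470 mod 256 = 214 → 3c d6.
Outer hash (recomputed tag): even-index sum = 189 mod 256 = 189; odd-index sum = 354 mod 256 = 98 → bd 62.
Recomputed tag = bd62; claimed = bd62 → match.

valid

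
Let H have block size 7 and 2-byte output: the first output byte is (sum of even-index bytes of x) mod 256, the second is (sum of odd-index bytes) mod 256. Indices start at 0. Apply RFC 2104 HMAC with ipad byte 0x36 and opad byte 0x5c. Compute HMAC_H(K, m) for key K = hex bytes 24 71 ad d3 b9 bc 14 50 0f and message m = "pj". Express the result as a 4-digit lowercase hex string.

476b

Key hex bytes 24 71 ad d3 b9 bc 14 50 0f is 9 bytes > B = 7, so hash it first: H(key) = ad 50, then zero-pad to 7 bytes: K' = ad 50 00 00 00 00 00.
K' ⊕ ipad = 9b 66 36 36 36 36 36.  K' ⊕ opad = f1 0c 5c 5c 5c 5c 5c.
Inner input = (K'⊕ipad) ∥ m = 9b 66 36 36 36 36 36 ∥ 70 6a.
Inner hash: even-index sum = 423 mod 256 = 167; odd-index sum = 322 mod 256 = 66 → a7 42.
Outer input = (K'⊕opad) ∥ inner = f1 0c 5c 5c 5c 5c 5c ∥ a7 42.
Outer hash (tag): even-index sum = 583 mod 256 = 71; odd-index sum = 363 mod 256 = 107 → 47 6b.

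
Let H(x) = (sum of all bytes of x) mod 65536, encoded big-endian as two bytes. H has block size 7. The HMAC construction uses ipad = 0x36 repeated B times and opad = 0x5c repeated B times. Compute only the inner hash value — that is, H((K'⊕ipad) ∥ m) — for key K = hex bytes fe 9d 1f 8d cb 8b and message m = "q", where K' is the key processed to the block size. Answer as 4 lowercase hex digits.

Key hex bytes fe 9d 1f 8d cb 8b is 6 bytes ≤ B = 7; zero-pad to 7 bytes: K' = fe 9d 1f 8d cb 8b 00.
K' ⊕ ipad = c8 ab 29 bb fd bd 36.
Inner input = c8 ab 29 bb fd bd 36 ∥ 71.
Inner hash: sum = 200+171+41+187+253+189+54+113 = 1208 → 04 b8.

04b8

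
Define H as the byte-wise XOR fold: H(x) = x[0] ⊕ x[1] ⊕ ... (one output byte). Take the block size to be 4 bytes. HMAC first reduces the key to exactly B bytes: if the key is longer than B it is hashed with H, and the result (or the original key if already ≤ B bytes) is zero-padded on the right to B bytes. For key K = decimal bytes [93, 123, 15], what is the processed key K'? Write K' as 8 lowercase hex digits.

Key decimal bytes [93, 123, 15] = 5d 7b 0f is 3 bytes ≤ B = 4; zero-pad to 4 bytes: K' = 5d 7b 0f 00.

5d7b0f00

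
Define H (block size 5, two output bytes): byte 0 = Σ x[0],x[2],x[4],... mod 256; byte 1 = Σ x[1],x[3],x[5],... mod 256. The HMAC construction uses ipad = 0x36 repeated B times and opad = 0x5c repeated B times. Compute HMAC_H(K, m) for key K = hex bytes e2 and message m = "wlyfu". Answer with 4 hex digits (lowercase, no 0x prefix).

47ca

Key hex bytes e2 is 1 byte ≤ B = 5; zero-pad to 5 bytes: K' = e2 00 00 00 00.
K' ⊕ ipad = d4 36 36 36 36.  K' ⊕ opad = be 5c 5c 5c 5c.
Inner input = (K'⊕ipad) ∥ m = d4 36 36 36 36 ∥ 77 6c 79 66 75.
Inner hash: even-index sum = 530 mod 256 = 18; odd-index sum = 465 mod 256 = 209 → 12 d1.
Outer input = (K'⊕opad) ∥ inner = be 5c 5c 5c 5c ∥ 12 d1.
Outer hash (tag): even-index sum = 583 mod 256 = 71; odd-index sum = 202 mod 256 = 202 → 47 ca.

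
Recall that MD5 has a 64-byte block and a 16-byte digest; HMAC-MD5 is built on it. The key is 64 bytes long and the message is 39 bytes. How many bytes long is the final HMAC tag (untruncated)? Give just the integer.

16

The tag is one MD5 digest: 16 bytes.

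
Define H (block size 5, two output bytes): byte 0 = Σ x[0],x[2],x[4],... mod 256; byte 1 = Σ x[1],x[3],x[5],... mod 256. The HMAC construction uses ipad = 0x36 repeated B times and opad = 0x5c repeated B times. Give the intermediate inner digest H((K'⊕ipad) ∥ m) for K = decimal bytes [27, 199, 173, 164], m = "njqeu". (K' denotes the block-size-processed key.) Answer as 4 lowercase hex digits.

Key decimal bytes [27, 199, 173, 164] = 1b c7 ad a4 is 4 bytes ≤ B = 5; zero-pad to 5 bytes: K' = 1b c7 ad a4 00.
K' ⊕ ipad = 2d f1 9b 92 36.
Inner input = 2d f1 9b 92 36 ∥ 6e 6a 71 65 75.
Inner hash: even-index sum = 461 mod 256 = 205; odd-index sum = 727 mod 256 = 215 → cd d7.

cdd7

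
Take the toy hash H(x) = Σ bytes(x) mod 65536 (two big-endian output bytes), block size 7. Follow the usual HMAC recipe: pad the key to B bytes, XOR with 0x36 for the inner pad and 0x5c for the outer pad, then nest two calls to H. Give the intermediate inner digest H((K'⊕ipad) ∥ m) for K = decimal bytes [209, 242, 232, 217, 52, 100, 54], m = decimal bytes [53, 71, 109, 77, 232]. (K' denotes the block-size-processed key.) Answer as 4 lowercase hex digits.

05ea

Key decimal bytes [209, 242, 232, 217, 52, 100, 54] = d1 f2 e8 d9 34 64 36 is exactly B = 7 bytes: K' = d1 f2 e8 d9 34 64 36.
K' ⊕ ipad = e7 c4 de ef 02 52 00.
Inner input = e7 c4 de ef 02 52 00 ∥ 35 47 6d 4d e8.
Inner hash: sum = 231+196+222+239+2+82+0+53+71+109+77+232 = 1514 → 05 ea.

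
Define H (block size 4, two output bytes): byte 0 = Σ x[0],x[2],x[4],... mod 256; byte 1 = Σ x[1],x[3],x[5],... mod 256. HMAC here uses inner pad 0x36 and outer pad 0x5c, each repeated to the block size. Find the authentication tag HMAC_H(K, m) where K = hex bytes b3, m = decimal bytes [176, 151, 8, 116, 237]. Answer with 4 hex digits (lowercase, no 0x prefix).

ab2f

Key hex bytes b3 is 1 byte ≤ B = 4; zero-pad to 4 bytes: K' = b3 00 00 00.
K' ⊕ ipad = 85 36 36 36.  K' ⊕ opad = ef 5c 5c 5c.
Inner input = (K'⊕ipad) ∥ m = 85 36 36 36 ∥ b0 97 08 74 ed.
Inner hash: even-index sum = 608 mod 256 = 96; odd-index sum = 375 mod 256 = 119 → 60 77.
Outer input = (K'⊕opad) ∥ inner = ef 5c 5c 5c ∥ 60 77.
Outer hash (tag): even-index sum = 427 mod 256 = 171; odd-index sum = 303 mod 256 = 47 → ab 2f.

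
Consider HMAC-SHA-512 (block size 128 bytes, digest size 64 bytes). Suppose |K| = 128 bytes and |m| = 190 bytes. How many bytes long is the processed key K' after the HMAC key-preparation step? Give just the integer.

128

Key is 128 ≤ 128 bytes, zero-padded: |K'| = 128.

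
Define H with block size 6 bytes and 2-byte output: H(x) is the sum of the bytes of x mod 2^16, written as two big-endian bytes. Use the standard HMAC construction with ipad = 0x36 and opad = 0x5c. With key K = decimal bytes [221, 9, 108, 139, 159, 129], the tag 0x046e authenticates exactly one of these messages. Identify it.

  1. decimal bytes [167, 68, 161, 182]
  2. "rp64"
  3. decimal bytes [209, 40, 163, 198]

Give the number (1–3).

Key decimal bytes [221, 9, 108, 139, 159, 129] = dd 09 6c 8b 9f 81 is exactly B = 6 bytes: K' = dd 09 6c 8b 9f 81.
K' ⊕ ipad = eb 3f 5a bd a9 b7; K' ⊕ opad = 81 55 30 d7 c3 dd.
m1: inner = H(eb 3f 5a bd a9 b7 a7 44 a1 b6) = 05 e3; tag = H(81 55 30 d7 c3 dd 05 e3) = 0465
m2: inner = H(eb 3f 5a bd a9 b7 72 70 36 34) = 04 ed; tag = H(81 55 30 d7 c3 dd 04 ed) = 046e ← matches
m3: inner = H(eb 3f 5a bd a9 b7 d1 28 a3 c6) = 06 03; tag = H(81 55 30 d7 c3 dd 06 03) = 0386

2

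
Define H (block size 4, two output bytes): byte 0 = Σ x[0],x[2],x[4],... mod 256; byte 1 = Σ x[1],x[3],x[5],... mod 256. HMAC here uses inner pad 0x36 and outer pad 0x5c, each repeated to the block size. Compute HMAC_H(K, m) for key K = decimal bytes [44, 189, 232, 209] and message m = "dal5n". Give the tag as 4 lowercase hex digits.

Key decimal bytes [44, 189, 232, 209] = 2c bd e8 d1 is exactly B = 4 bytes: K' = 2c bd e8 d1.
K' ⊕ ipad = 1a 8b de e7.  K' ⊕ opad = 70 e1 b4 8d.
Inner input = (K'⊕ipad) ∥ m = 1a 8b de e7 ∥ 64 61 6c 35 6e.
Inner hash: even-index sum = 566 mod 256 = 54; odd-index sum = 520 mod 256 = 8 → 36 08.
Outer input = (K'⊕opad) ∥ inner = 70 e1 b4 8d ∥ 36 08.
Outer hash (tag): even-index sum = 346 mod 256 = 90; odd-index sum = 374 mod 256 = 118 → 5a 76.

5a76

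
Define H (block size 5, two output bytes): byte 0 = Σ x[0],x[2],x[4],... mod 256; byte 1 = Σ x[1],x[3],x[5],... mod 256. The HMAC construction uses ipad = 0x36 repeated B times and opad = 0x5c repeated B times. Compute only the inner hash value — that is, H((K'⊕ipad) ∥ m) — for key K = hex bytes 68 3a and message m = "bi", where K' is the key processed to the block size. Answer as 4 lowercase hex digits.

33a4

Key hex bytes 68 3a is 2 bytes ≤ B = 5; zero-pad to 5 bytes: K' = 68 3a 00 00 00.
K' ⊕ ipad = 5e 0c 36 36 36.
Inner input = 5e 0c 36 36 36 ∥ 62 69.
Inner hash: even-index sum = 307 mod 256 = 51; odd-index sum = 164 mod 256 = 164 → 33 a4.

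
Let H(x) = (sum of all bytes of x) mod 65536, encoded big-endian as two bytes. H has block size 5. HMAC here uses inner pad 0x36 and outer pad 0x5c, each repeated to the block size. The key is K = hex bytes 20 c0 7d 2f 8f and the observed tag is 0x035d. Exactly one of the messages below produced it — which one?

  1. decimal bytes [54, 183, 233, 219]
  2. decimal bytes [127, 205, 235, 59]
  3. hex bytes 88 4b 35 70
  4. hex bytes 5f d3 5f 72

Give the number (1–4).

1

Key hex bytes 20 c0 7d 2f 8f is exactly B = 5 bytes: K' = 20 c0 7d 2f 8f.
K' ⊕ ipad = 16 f6 4b 19 b9; K' ⊕ opad = 7c 9c 21 73 d3.
m1: inner = H(16 f6 4b 19 b9 36 b7 e9 db) = 04 da; tag = H(7c 9c 21 73 d3 04 da) = 035d ← matches
m2: inner = H(16 f6 4b 19 b9 7f cd eb 3b) = 04 9b; tag = H(7c 9c 21 73 d3 04 9b) = 031e
m3: inner = H(16 f6 4b 19 b9 88 4b 35 70) = 03 a1; tag = H(7c 9c 21 73 d3 03 a1) = 0323
m4: inner = H(16 f6 4b 19 b9 5f d3 5f 72) = 04 2c; tag = H(7c 9c 21 73 d3 04 2c) = 02af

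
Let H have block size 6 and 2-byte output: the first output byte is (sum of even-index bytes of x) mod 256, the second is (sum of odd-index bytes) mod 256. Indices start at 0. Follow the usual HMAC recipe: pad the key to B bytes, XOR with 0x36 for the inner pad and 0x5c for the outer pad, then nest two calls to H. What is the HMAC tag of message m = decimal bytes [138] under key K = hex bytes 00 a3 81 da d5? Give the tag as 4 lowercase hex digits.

1c98

Key hex bytes 00 a3 81 da d5 is 5 bytes ≤ B = 6; zero-pad to 6 bytes: K' = 00 a3 81 da d5 00.
K' ⊕ ipad = 36 95 b7 ec e3 36.  K' ⊕ opad = 5c ff dd 86 89 5c.
Inner input = (K'⊕ipad) ∥ m = 36 95 b7 ec e3 36 ∥ 8a.
Inner hash: even-index sum = 602 mod 256 = 90; odd-index sum = 439 mod 256 = 183 → 5a b7.
Outer input = (K'⊕opad) ∥ inner = 5c ff dd 86 89 5c ∥ 5a b7.
Outer hash (tag): even-index sum = 540 mod 256 = 28; odd-index sum = 664 mod 256 = 152 → 1c 98.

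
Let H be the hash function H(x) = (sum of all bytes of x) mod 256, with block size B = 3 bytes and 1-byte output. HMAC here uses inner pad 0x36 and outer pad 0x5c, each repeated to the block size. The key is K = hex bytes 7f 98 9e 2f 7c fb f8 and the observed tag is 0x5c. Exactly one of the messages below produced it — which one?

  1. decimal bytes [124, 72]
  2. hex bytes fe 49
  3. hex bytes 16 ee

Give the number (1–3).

1

Key hex bytes 7f 98 9e 2f 7c fb f8 is 7 bytes > B = 3, so hash it first: H(key) = 53, then zero-pad to 3 bytes: K' = 53 00 00.
K' ⊕ ipad = 65 36 36; K' ⊕ opad = 0f 5c 5c.
m1: inner = H(65 36 36 7c 48) = 95; tag = H(0f 5c 5c 95) = 5c ← matches
m2: inner = H(65 36 36 fe 49) = 18; tag = H(0f 5c 5c 18) = df
m3: inner = H(65 36 36 16 ee) = d5; tag = H(0f 5c 5c d5) = 9c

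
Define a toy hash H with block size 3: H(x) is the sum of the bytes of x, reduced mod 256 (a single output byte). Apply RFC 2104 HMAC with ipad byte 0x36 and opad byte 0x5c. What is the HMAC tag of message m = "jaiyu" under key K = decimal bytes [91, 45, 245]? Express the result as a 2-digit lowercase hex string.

Key decimal bytes [91, 45, 245] = 5b 2d f5 is exactly B = 3 bytes: K' = 5b 2d f5.
K' ⊕ ipad = 6d 1b c3.  K' ⊕ opad = 07 71 a9.
Inner input = (K'⊕ipad) ∥ m = 6d 1b c3 ∥ 6a 61 69 79 75.
Inner hash: sum = 109+27+195+106+97+105+121+117 = 877; mod 256 = 109 → 6d.
Outer input = (K'⊕opad) ∥ inner = 07 71 a9 ∥ 6d.
Outer hash (tag): sum = 7+113+169+109 = 398; mod 256 = 142 → 8e.

8e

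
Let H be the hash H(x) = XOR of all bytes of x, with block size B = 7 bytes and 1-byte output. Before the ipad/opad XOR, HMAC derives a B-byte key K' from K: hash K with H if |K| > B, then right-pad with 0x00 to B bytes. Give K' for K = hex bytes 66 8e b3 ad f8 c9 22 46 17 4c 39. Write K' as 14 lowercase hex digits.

c1000000000000

|K| = 11 > B = 7, so first hash the key.
H(K): XOR 66⊕8e⊕b3⊕ad⊕f8⊕c9⊕22⊕46⊕17⊕4c⊕39 = c1.
Zero-pad H(K) = c1 to 7 bytes: K' = c1 00 00 00 00 00 00.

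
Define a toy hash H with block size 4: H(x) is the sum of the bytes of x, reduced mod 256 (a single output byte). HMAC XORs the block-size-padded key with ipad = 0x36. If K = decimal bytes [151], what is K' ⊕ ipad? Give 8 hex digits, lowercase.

Key decimal bytes [151] = 97 is 1 byte ≤ B = 4; zero-pad to 4 bytes: K' = 97 00 00 00.
XOR each byte with 0x36: 97⊕36=a1, 00⊕36=36, 00⊕36=36, 00⊕36=36.

a1363636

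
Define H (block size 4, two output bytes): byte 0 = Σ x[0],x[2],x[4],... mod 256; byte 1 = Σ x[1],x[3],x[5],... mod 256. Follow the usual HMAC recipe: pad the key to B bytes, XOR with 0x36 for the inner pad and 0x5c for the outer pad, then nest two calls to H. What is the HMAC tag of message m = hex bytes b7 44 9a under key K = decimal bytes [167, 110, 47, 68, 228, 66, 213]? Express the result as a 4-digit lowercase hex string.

6f40

Key decimal bytes [167, 110, 47, 68, 228, 66, 213] = a7 6e 2f 44 e4 42 d5 is 7 bytes > B = 4, so hash it first: H(key) = 8f f4, then zero-pad to 4 bytes: K' = 8f f4 00 00.
K' ⊕ ipad = b9 c2 36 36.  K' ⊕ opad = d3 a8 5c 5c.
Inner input = (K'⊕ipad) ∥ m = b9 c2 36 36 ∥ b7 44 9a.
Inner hash: even-index sum = 576 mod 256 = 64; odd-index sum = 316 mod 256 = 60 → 40 3c.
Outer input = (K'⊕opad) ∥ inner = d3 a8 5c 5c ∥ 40 3c.
Outer hash (tag): even-index sum = 367 mod 256 = 111; odd-index sum = 320 mod 256 = 64 → 6f 40.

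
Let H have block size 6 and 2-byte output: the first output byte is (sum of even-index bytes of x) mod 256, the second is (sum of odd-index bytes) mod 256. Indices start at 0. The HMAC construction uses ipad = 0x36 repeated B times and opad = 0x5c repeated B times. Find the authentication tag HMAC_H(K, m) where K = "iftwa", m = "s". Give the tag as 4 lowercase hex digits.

Key "iftwa" = 69 66 74 77 61 is 5 bytes ≤ B = 6; zero-pad to 6 bytes: K' = 69 66 74 77 61 00.
K' ⊕ ipad = 5f 50 42 41 57 36.  K' ⊕ opad = 35 3a 28 2b 3d 5c.
Inner input = (K'⊕ipad) ∥ m = 5f 50 42 41 57 36 ∥ 73.
Inner hash: even-index sum = 363 mod 256 = 107; odd-index sum = 199 mod 256 = 199 → 6b c7.
Outer input = (K'⊕opad) ∥ inner = 35 3a 28 2b 3d 5c ∥ 6b c7.
Outer hash (tag): even-index sum = 261 mod 256 = 5; odd-index sum = 392 mod 256 = 136 → 05 88.

0588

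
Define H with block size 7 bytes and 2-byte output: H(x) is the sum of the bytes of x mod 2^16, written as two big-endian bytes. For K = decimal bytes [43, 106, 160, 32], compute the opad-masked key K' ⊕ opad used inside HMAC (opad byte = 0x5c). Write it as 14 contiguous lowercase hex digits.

7736fc7c5c5c5c

Key decimal bytes [43, 106, 160, 32] = 2b 6a a0 20 is 4 bytes ≤ B = 7; zero-pad to 7 bytes: K' = 2b 6a a0 20 00 00 00.
XOR each byte with 0x5c: 2b⊕5c=77, 6a⊕5c=36, a0⊕5c=fc, 20⊕5c=7c, 00⊕5c=5c, 00⊕5c=5c, 00⊕5c=5c.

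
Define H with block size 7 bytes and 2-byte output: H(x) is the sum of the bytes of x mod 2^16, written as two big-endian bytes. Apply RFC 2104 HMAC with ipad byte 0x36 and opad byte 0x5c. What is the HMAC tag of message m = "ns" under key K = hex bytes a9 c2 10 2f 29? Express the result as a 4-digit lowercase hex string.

03c0

Key hex bytes a9 c2 10 2f 29 is 5 bytes ≤ B = 7; zero-pad to 7 bytes: K' = a9 c2 10 2f 29 00 00.
K' ⊕ ipad = 9f f4 26 19 1f 36 36.  K' ⊕ opad = f5 9e 4c 73 75 5c 5c.
Inner input = (K'⊕ipad) ∥ m = 9f f4 26 19 1f 36 36 ∥ 6e 73.
Inner hash: sum = 159+244+38+25+31+54+54+110+115 = 830 → 03 3e.
Outer input = (K'⊕opad) ∥ inner = f5 9e 4c 73 75 5c 5c ∥ 03 3e.
Outer hash (tag): sum = 245+158+76+115+117+92+92+3+62 = 960 → 03 c0.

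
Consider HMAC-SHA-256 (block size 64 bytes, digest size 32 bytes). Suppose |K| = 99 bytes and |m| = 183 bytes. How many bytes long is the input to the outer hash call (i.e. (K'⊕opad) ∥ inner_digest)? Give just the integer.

96

Key is 99 > 64 bytes, so it is hashed to 32 bytes then zero-padded to 64: |K'| = 64.
Outer input = (K'⊕opad) ∥ H(inner) → 64 + 32 = 96 bytes.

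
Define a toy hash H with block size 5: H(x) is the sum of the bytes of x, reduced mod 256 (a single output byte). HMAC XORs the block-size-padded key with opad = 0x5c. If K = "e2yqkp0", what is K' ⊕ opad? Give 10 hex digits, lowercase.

d05c5c5c5c

Key "e2yqkp0" = 65 32 79 71 6b 70 30 is 7 bytes > B = 5, so hash it first: H(key) = 8c, then zero-pad to 5 bytes: K' = 8c 00 00 00 00.
XOR each byte with 0x5c: 8c⊕5c=d0, 00⊕5c=5c, 00⊕5c=5c, 00⊕5c=5c, 00⊕5c=5c.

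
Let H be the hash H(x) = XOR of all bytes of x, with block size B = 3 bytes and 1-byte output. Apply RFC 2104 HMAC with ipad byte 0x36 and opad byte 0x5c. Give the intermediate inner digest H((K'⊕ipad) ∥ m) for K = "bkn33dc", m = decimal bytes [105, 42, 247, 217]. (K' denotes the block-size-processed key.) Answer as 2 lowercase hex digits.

Key "bkn33dc" = 62 6b 6e 33 33 64 63 is 7 bytes > B = 3, so hash it first: H(key) = 60, then zero-pad to 3 bytes: K' = 60 00 00.
K' ⊕ ipad = 56 36 36.
Inner input = 56 36 36 ∥ 69 2a f7 d9.
Inner hash: XOR 56⊕36⊕36⊕69⊕2a⊕f7⊕d9 = 3b.

3b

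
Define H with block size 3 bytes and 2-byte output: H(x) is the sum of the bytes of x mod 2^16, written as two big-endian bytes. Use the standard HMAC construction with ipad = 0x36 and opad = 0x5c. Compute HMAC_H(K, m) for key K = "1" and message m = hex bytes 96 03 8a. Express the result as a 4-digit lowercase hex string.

01bc

Key "1" = 31 is 1 byte ≤ B = 3; zero-pad to 3 bytes: K' = 31 00 00.
K' ⊕ ipad = 07 36 36.  K' ⊕ opad = 6d 5c 5c.
Inner input = (K'⊕ipad) ∥ m = 07 36 36 ∥ 96 03 8a.
Inner hash: sum = 7+54+54+150+3+138 = 406 → 01 96.
Outer input = (K'⊕opad) ∥ inner = 6d 5c 5c ∥ 01 96.
Outer hash (tag): sum = 109+92+92+1+150 = 444 → 01 bc.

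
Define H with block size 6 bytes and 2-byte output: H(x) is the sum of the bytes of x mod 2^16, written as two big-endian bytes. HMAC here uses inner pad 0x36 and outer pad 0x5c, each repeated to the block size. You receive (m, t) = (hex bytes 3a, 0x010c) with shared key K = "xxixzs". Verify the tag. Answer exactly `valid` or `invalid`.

valid

Key "xxixzs" = 78 78 69 78 7a 73 is exactly B = 6 bytes: K' = 78 78 69 78 7a 73.
K' ⊕ ipad = 4e 4e 5f 4e 4c 45; K' ⊕ opad = 24 24 35 24 26 2f.
Inner hash: sum = 78+78+95+78+76+69+58 = 532 → 02 14.
Outer hash (recomputed tag): sum = 36+36+53+36+38+47+2+20 = 268 → 01 0c.
Recomputed tag = 010c; claimed = 010c → match.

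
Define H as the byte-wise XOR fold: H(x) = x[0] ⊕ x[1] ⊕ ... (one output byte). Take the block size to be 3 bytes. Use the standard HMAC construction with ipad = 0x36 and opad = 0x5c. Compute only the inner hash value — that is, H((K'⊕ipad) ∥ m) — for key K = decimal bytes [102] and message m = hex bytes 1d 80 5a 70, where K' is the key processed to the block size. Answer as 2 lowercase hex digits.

e7

Key decimal bytes [102] = 66 is 1 byte ≤ B = 3; zero-pad to 3 bytes: K' = 66 00 00.
K' ⊕ ipad = 50 36 36.
Inner input = 50 36 36 ∥ 1d 80 5a 70.
Inner hash: XOR 50⊕36⊕36⊕1d⊕80⊕5a⊕70 = e7.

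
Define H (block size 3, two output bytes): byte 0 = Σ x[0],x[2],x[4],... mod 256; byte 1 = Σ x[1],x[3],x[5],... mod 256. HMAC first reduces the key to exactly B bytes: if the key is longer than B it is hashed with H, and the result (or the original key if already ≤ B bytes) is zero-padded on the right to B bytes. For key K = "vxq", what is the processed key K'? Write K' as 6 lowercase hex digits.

Key "vxq" = 76 78 71 is exactly B = 3 bytes: K' = 76 78 71.

767871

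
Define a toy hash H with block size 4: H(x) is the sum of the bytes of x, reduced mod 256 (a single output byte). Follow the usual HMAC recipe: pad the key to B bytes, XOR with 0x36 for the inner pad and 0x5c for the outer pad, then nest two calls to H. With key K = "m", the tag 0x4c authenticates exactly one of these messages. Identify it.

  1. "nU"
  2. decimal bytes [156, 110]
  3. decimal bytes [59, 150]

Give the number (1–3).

2

Key "m" = 6d is 1 byte ≤ B = 4; zero-pad to 4 bytes: K' = 6d 00 00 00.
K' ⊕ ipad = 5b 36 36 36; K' ⊕ opad = 31 5c 5c 5c.
m1: inner = H(5b 36 36 36 6e 55) = c0; tag = H(31 5c 5c 5c c0) = 05
m2: inner = H(5b 36 36 36 9c 6e) = 07; tag = H(31 5c 5c 5c 07) = 4c ← matches
m3: inner = H(5b 36 36 36 3b 96) = ce; tag = H(31 5c 5c 5c ce) = 13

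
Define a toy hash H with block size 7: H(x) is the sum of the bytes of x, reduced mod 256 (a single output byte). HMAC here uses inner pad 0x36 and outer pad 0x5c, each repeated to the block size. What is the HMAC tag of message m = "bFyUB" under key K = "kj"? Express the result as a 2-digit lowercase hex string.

b8

Key "kj" = 6b 6a is 2 bytes ≤ B = 7; zero-pad to 7 bytes: K' = 6b 6a 00 00 00 00 00.
K' ⊕ ipad = 5d 5c 36 36 36 36 36.  K' ⊕ opad = 37 36 5c 5c 5c 5c 5c.
Inner input = (K'⊕ipad) ∥ m = 5d 5c 36 36 36 36 36 ∥ 62 46 79 55 42.
Inner hash: sum = 93+92+54+54+54+54+54+98+70+121+85+66 = 895; mod 256 = 127 → 7f.
Outer input = (K'⊕opad) ∥ inner = 37 36 5c 5c 5c 5c 5c ∥ 7f.
Outer hash (tag): sum = 55+54+92+92+92+92+92+127 = 696; mod 256 = 184 → b8.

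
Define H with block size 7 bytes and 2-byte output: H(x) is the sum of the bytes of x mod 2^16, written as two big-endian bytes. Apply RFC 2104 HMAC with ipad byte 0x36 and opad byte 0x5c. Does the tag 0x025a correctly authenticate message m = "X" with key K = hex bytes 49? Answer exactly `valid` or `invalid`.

valid

Key hex bytes 49 is 1 byte ≤ B = 7; zero-pad to 7 bytes: K' = 49 00 00 00 00 00 00.
K' ⊕ ipad = 7f 36 36 36 36 36 36; K' ⊕ opad = 15 5c 5c 5c 5c 5c 5c.
Inner hash: sum = 127+54+54+54+54+54+54+88 = 539 → 02 1b.
Outer hash (recomputed tag): sum = 21+92+92+92+92+92+92+2+27 = 602 → 02 5a.
Recomputed tag = 025a; claimed = 025a → match.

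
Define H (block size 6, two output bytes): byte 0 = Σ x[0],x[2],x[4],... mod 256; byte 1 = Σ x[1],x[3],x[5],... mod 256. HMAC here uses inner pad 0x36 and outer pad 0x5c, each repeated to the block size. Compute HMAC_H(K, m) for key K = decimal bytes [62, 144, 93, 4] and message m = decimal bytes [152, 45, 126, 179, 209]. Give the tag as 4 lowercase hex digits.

4f6e

Key decimal bytes [62, 144, 93, 4] = 3e 90 5d 04 is 4 bytes ≤ B = 6; zero-pad to 6 bytes: K' = 3e 90 5d 04 00 00.
K' ⊕ ipad = 08 a6 6b 32 36 36.  K' ⊕ opad = 62 cc 01 58 5c 5c.
Inner input = (K'⊕ipad) ∥ m = 08 a6 6b 32 36 36 ∥ 98 2d 7e b3 d1.
Inner hash: even-index sum = 656 mod 256 = 144; odd-index sum = 494 mod 256 = 238 → 90 ee.
Outer input = (K'⊕opad) ∥ inner = 62 cc 01 58 5c 5c ∥ 90 ee.
Outer hash (tag): even-index sum = 335 mod 256 = 79; odd-index sum = 622 mod 256 = 110 → 4f 6e.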